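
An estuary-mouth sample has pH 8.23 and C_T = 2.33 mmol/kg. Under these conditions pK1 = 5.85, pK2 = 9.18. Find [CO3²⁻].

α₂ = 1 / (1 + [H⁺]/K2 + [H⁺]²/(K1K2)) = 1 / (1 + 10^+0.95 + 10^-1.43)
   = 1 / (1 + 8.9125 + 0.037154) = 1/9.9497 = 0.1005
[CO3²⁻] = α₂ × DIC = 0.1005 × 2.33 = 0.234 mmol/kg

[CO3²⁻] = 0.234 mmol/kg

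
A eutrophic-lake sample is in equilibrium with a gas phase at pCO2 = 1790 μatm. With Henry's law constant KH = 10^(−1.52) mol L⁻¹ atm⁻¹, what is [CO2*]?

KH = 10^(−1.52) = 3.020×10^-2 mol L⁻¹ atm⁻¹
[CO2*] = KH · pCO2 = 3.020×10^-2 × 1790×10^-6 atm = 5.41×10^-5 mol/L

[CO2*] = 54.1 μmol/L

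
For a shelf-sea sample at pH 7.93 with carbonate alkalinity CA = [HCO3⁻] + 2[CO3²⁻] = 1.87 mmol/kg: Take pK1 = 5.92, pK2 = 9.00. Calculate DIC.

CA = [HCO3⁻] + 2[CO3²⁻] = (α₁ + 2α₂)·DIC
At pH 7.93: [H⁺]/K1 = 10^-2.01 = 0.0097724, K2/[H⁺] = 10^-1.07 = 0.085114
α₁ = 1/(1 + 0.0097724 + 0.085114) = 1/1.0949 = 0.9133; α₂ = α₁·K2/[H⁺] = 0.07774
α₁ + 2α₂ = 1.0688
DIC = CA / (α₁ + 2α₂) = 1.87 / 1.0688 = 1.75 mmol/kg

DIC = 1.75 mmol/kg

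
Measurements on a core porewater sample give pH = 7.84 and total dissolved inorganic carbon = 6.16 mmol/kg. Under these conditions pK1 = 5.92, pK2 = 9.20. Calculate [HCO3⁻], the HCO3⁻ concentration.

[HCO3⁻] = 5.84 mmol/kg

α₁ = 1 / (1 + [H⁺]/K1 + K2/[H⁺]) = 1 / (1 + 10^-1.92 + 10^-1.36)
   = 1 / (1 + 0.012023 + 0.043652) = 1/1.0557 = 0.9473
[HCO3⁻] = α₁ × DIC = 0.9473 × 6.16 = 5.84 mmol/kg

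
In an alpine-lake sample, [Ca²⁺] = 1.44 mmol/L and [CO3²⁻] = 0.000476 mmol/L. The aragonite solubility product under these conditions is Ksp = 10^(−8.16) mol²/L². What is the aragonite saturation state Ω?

Ω = 0.0991

Ksp = 10^(−8.16) = 6.918×10^-9
Ω = [Ca²⁺][CO3²⁻]/Ksp = (1.44×10^-3)(0.000476×10^-3) / 6.918×10^-9 = 0.0991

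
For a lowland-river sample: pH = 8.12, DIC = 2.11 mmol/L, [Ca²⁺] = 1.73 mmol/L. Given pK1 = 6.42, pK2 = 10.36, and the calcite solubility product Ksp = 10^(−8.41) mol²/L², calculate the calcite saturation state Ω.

α₂ = 1 / (1 + [H⁺]/K2 + [H⁺]²/(K1K2)) = 1 / (1 + 10^+2.24 + 10^+0.54)
   = 1 / (1 + 173.78 + 3.4674) = 1/178.25 = 0.005610
[CO3²⁻] = α₂ × DIC = 0.005610 × 2.11 = 0.01184 mmol/L = 11.84 μmol/L
Ksp = 10^(−8.41) = 3.890×10^-9
Ω = [Ca²⁺][CO3²⁻]/Ksp = (1.73×10^-3)(1.184×10^-5) / 3.890×10^-9 = 5.26

Ω = 5.26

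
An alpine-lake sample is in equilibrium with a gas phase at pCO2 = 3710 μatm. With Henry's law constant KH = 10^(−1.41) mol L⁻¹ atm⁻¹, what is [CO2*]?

[CO2*] = 144 μmol/L

KH = 10^(−1.41) = 3.890×10^-2 mol L⁻¹ atm⁻¹
[CO2*] = KH · pCO2 = 3.890×10^-2 × 3710×10^-6 atm = 1.44×10^-4 mol/L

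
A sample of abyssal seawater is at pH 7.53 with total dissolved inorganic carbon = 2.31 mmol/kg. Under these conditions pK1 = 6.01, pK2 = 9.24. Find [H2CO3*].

[CO2*] = 0.0665 mmol/kg

α₀ = 1 / (1 + K1/[H⁺] + K1K2/[H⁺]²) = 1 / (1 + 10^+1.52 + 10^-0.19)
   = 1 / (1 + 33.113 + 0.64565) = 1/34.759 = 0.02877
[CO2*] = α₀ × DIC = 0.02877 × 2.31 = 0.0665 mmol/kg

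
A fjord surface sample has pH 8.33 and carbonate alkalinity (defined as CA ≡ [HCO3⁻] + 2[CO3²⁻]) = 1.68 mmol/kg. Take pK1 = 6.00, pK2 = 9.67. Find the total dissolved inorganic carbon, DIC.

CA = [HCO3⁻] + 2[CO3²⁻] = (α₁ + 2α₂)·DIC
At pH 8.33: [H⁺]/K1 = 10^-2.33 = 0.0046774, K2/[H⁺] = 10^-1.34 = 0.045709
α₁ = 1/(1 + 0.0046774 + 0.045709) = 1/1.0504 = 0.9520; α₂ = α₁·K2/[H⁺] = 0.04352
α₁ + 2α₂ = 1.0391
DIC = CA / (α₁ + 2α₂) = 1.68 / 1.0391 = 1.62 mmol/kg

DIC = 1.62 mmol/kg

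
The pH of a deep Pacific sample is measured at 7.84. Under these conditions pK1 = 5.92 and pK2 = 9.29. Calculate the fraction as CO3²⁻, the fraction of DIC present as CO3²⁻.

α₂ = 1 / (1 + [H⁺]/K2 + [H⁺]²/(K1K2)) = 1 / (1 + 10^+1.45 + 10^-0.47)
   = 1 / (1 + 28.184 + 0.33884) = 1/29.523 = 0.03387

α₂ = 0.0339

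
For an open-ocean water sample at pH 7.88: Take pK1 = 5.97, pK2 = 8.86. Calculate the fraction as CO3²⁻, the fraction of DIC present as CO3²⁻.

α₂ = 0.0937

α₂ = 1 / (1 + [H⁺]/K2 + [H⁺]²/(K1K2)) = 1 / (1 + 10^+0.98 + 10^-0.93)
   = 1 / (1 + 9.5499 + 0.11749) = 1/10.667 = 0.09374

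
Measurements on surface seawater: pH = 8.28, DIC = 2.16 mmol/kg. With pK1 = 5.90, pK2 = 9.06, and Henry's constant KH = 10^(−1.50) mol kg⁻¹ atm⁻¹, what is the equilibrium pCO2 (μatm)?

α₀ = 1 / (1 + K1/[H⁺] + K1K2/[H⁺]²) = 1 / (1 + 10^+2.38 + 10^+1.60)
   = 1 / (1 + 239.88 + 39.811) = 1/280.69 = 0.003563
[CO2*] = α₀ × DIC = 0.003563 × 2.16 = 0.007695 mmol/kg = 7.695 μmol/kg
pCO2 = [CO2*]/KH = 7.695×10^-6 / 3.162×10^-2 = 243 μatm

pCO2 = 243 μatm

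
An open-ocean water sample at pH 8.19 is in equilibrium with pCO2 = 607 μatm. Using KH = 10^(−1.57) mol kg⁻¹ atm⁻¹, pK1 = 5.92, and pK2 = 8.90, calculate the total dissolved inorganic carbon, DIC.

DIC = 3.65 mmol/kg

[CO2*] = KH · pCO2 = 10^(−1.57) × 607×10^-6 = 1.634×10^-5 mol/kg
α₀ = 1/(1 + K1/[H⁺] + K1K2/[H⁺]²) = 1/(1 + 10^+2.27 + 10^+1.56) = 0.004474
DIC = [CO2*]/α₀ = 1.634×10^-5 / 0.004474 = 3.65 mmol/kg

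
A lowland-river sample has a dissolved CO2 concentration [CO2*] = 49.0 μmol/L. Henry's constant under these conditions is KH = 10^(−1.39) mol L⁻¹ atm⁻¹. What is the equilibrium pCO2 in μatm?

KH = 10^(−1.39) = 4.074×10^-2 mol L⁻¹ atm⁻¹
pCO2 = [CO2*]/KH = 49.0×10^-6 / 4.074×10^-2 = 1.20×10^-3 atm = 1200 μatm

pCO2 = 1200 μatm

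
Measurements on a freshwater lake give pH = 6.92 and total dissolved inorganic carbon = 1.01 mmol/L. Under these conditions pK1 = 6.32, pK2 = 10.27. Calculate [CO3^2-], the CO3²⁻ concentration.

[CO3²⁻] = 0.360 μmol/L

α₂ = 1 / (1 + [H⁺]/K2 + [H⁺]²/(K1K2)) = 1 / (1 + 10^+3.35 + 10^+2.75)
   = 1 / (1 + 2238.7 + 562.34) = 1/2802.1 = 0.0003569
[CO3²⁻] = α₂ × DIC = 0.0003569 × 1.01 = 0.000360 mmol/L = 0.360 μmol/L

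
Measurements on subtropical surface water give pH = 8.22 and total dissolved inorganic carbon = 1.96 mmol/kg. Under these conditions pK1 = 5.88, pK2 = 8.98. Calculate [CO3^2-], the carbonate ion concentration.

[CO3²⁻] = 0.289 mmol/kg

α₂ = 1 / (1 + [H⁺]/K2 + [H⁺]²/(K1K2)) = 1 / (1 + 10^+0.76 + 10^-1.58)
   = 1 / (1 + 5.7544 + 0.026303) = 1/6.7807 = 0.1475
[CO3²⁻] = α₂ × DIC = 0.1475 × 1.96 = 0.289 mmol/kg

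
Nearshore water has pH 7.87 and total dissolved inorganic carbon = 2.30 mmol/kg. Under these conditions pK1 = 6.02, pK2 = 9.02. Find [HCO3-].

[HCO3⁻] = 2.12 mmol/kg

α₁ = 1 / (1 + [H⁺]/K1 + K2/[H⁺]) = 1 / (1 + 10^-1.85 + 10^-1.15)
   = 1 / (1 + 0.014125 + 0.070795) = 1/1.0849 = 0.9217
[HCO3⁻] = α₁ × DIC = 0.9217 × 2.30 = 2.12 mmol/kg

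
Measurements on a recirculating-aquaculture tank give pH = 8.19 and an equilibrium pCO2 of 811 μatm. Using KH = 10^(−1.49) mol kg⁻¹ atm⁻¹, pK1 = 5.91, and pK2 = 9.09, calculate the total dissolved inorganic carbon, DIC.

DIC = 5.66 mmol/kg

[CO2*] = KH · pCO2 = 10^(−1.49) × 811×10^-6 = 2.624×10^-5 mol/kg
α₀ = 1/(1 + K1/[H⁺] + K1K2/[H⁺]²) = 1/(1 + 10^+2.28 + 10^+1.38) = 0.004640
DIC = [CO2*]/α₀ = 2.624×10^-5 / 0.004640 = 5.66 mmol/kg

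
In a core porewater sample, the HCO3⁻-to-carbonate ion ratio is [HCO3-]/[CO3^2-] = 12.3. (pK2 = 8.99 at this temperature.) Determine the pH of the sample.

pH = 7.90

From K2 = [H⁺][CO3^2-]/[HCO3-]:  pH = pK2 − log₁₀([HCO3-]/[CO3^2-])
log₁₀(12.3) = +1.090
pH = 8.99 − (+1.090) = 7.90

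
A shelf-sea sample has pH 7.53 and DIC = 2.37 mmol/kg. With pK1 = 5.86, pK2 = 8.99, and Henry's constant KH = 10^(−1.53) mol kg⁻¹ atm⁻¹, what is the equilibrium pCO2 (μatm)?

α₀ = 1 / (1 + K1/[H⁺] + K1K2/[H⁺]²) = 1 / (1 + 10^+1.67 + 10^+0.21)
   = 1 / (1 + 46.774 + 1.6218) = 1/49.395 = 0.02024
[CO2*] = α₀ × DIC = 0.02024 × 2.37 = 0.04798 mmol/kg
pCO2 = [CO2*]/KH = 4.798×10^-5 / 2.951×10^-2 = 1630 μatm

pCO2 = 1630 μatm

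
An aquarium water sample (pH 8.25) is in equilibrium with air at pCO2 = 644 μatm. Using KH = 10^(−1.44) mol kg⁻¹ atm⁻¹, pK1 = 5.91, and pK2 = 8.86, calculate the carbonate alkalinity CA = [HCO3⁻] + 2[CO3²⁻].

[CO2*] = KH · pCO2 = 10^(−1.44) × 644×10^-6 = 2.338×10^-5 mol/kg
α₀ = 1/(1 + K1/[H⁺] + K1K2/[H⁺]²) = 1/(1 + 10^+2.34 + 10^+1.73) = 0.003657
DIC = [CO2*]/α₀ = 2.338×10^-5 / 0.003657 = 6.395 mmol/kg
CA = (α₁ + 2α₂)·DIC = (0.8000 + 2×0.1964) × 6.395 = 7.63 mmol/kg

CA = 7.63 mmol/kg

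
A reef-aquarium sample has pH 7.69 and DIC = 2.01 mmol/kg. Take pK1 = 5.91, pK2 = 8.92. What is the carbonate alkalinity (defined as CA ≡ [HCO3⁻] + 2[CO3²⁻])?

CA = [HCO3⁻] + 2[CO3²⁻] = (α₁ + 2α₂)·DIC
At pH 7.69: [H⁺]/K1 = 10^-1.78 = 0.016596, K2/[H⁺] = 10^-1.23 = 0.058884
α₁ = 1/(1 + 0.016596 + 0.058884) = 1/1.0755 = 0.9298; α₂ = α₁·K2/[H⁺] = 0.05475
α₁ + 2α₂ = 1.0393
CA = 1.0393 × 2.01 = 2.09 mmol/kg

CA = 2.09 mmol/kg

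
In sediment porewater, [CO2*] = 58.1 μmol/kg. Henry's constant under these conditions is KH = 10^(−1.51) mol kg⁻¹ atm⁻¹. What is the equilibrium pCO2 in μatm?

KH = 10^(−1.51) = 3.090×10^-2 mol kg⁻¹ atm⁻¹
pCO2 = [CO2*]/KH = 58.1×10^-6 / 3.090×10^-2 = 1.88×10^-3 atm = 1880 μatm

pCO2 = 1880 μatm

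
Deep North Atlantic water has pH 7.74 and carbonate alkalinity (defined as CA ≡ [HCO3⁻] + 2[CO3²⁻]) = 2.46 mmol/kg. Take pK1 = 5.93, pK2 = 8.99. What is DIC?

DIC = 2.37 mmol/kg

CA = [HCO3⁻] + 2[CO3²⁻] = (α₁ + 2α₂)·DIC
At pH 7.74: [H⁺]/K1 = 10^-1.81 = 0.015488, K2/[H⁺] = 10^-1.25 = 0.056234
α₁ = 1/(1 + 0.015488 + 0.056234) = 1/1.0717 = 0.9331; α₂ = α₁·K2/[H⁺] = 0.05247
α₁ + 2α₂ = 1.0380
DIC = CA / (α₁ + 2α₂) = 2.46 / 1.0380 = 2.37 mmol/kg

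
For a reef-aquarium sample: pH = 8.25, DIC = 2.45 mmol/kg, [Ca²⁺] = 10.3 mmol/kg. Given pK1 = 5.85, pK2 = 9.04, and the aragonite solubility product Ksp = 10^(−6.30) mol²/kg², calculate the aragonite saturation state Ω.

Ω = 7.00

α₂ = 1 / (1 + [H⁺]/K2 + [H⁺]²/(K1K2)) = 1 / (1 + 10^+0.79 + 10^-1.61)
   = 1 / (1 + 6.1660 + 0.024547) = 1/7.1905 = 0.1391
[CO3²⁻] = α₂ × DIC = 0.1391 × 2.45 = 0.3407 mmol/kg
Ksp = 10^(−6.30) = 5.012×10^-7
Ω = [Ca²⁺][CO3²⁻]/Ksp = (10.3×10^-3)(3.407×10^-4) / 5.012×10^-7 = 7.00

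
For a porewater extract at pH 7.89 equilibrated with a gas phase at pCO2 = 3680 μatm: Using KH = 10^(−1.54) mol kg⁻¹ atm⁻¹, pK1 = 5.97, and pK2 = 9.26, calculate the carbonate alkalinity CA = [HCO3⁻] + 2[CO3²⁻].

[CO2*] = KH · pCO2 = 10^(−1.54) × 3680×10^-6 = 1.061×10^-4 mol/kg
α₀ = 1/(1 + K1/[H⁺] + K1K2/[H⁺]²) = 1/(1 + 10^+1.92 + 10^+0.55) = 0.01140
DIC = [CO2*]/α₀ = 1.061×10^-4 / 0.01140 = 9.310 mmol/kg
CA = (α₁ + 2α₂)·DIC = (0.9482 + 2×0.04045) × 9.310 = 9.58 mmol/kg

CA = 9.58 mmol/kg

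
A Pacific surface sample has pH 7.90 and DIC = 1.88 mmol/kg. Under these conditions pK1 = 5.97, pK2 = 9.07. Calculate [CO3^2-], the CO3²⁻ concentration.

[CO3²⁻] = 0.118 mmol/kg

α₂ = 1 / (1 + [H⁺]/K2 + [H⁺]²/(K1K2)) = 1 / (1 + 10^+1.17 + 10^-0.76)
   = 1 / (1 + 14.791 + 0.17378) = 1/15.965 = 0.06264
[CO3²⁻] = α₂ × DIC = 0.06264 × 1.88 = 0.118 mmol/kg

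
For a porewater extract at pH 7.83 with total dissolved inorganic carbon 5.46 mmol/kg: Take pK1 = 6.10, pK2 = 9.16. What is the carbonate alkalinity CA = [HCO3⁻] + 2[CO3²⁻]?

CA = 5.60 mmol/kg

CA = [HCO3⁻] + 2[CO3²⁻] = (α₁ + 2α₂)·DIC
At pH 7.83: [H⁺]/K1 = 10^-1.73 = 0.018621, K2/[H⁺] = 10^-1.33 = 0.046774
α₁ = 1/(1 + 0.018621 + 0.046774) = 1/1.0654 = 0.9386; α₂ = α₁·K2/[H⁺] = 0.04390
α₁ + 2α₂ = 1.0264
CA = 1.0264 × 5.46 = 5.60 mmol/kg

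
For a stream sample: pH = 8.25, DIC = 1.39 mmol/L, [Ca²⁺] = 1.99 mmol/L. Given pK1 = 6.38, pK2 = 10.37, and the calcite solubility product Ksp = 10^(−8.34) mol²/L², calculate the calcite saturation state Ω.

Ω = 4.50

α₂ = 1 / (1 + [H⁺]/K2 + [H⁺]²/(K1K2)) = 1 / (1 + 10^+2.12 + 10^+0.25)
   = 1 / (1 + 131.83 + 1.7783) = 1/134.60 = 0.007429
[CO3²⁻] = α₂ × DIC = 0.007429 × 1.39 = 0.01033 mmol/L = 10.33 μmol/L
Ksp = 10^(−8.34) = 4.571×10^-9
Ω = [Ca²⁺][CO3²⁻]/Ksp = (1.99×10^-3)(1.033×10^-5) / 4.571×10^-9 = 4.50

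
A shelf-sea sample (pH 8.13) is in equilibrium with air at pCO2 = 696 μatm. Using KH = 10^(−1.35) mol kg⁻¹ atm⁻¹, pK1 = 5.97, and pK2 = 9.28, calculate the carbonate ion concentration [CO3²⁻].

[CO2*] = KH · pCO2 = 10^(−1.35) × 696×10^-6 = 3.109×10^-5 mol/kg
α₀ = 1/(1 + K1/[H⁺] + K1K2/[H⁺]²) = 1/(1 + 10^+2.16 + 10^+1.01) = 0.006419
DIC = [CO2*]/α₀ = 3.109×10^-5 / 0.006419 = 4.843 mmol/kg
[CO3²⁻] = α₂·DIC; α₂ = 0.06569, so [CO3²⁻] = 0.06569 × 4.843 = 0.318 mmol/kg

[CO3²⁻] = 0.318 mmol/kg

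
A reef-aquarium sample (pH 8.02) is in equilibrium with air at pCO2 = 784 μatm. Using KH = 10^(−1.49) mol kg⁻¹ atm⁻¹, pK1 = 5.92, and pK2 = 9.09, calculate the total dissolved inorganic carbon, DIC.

[CO2*] = KH · pCO2 = 10^(−1.49) × 784×10^-6 = 2.537×10^-5 mol/kg
α₀ = 1/(1 + K1/[H⁺] + K1K2/[H⁺]²) = 1/(1 + 10^+2.10 + 10^+1.03) = 0.007267
DIC = [CO2*]/α₀ = 2.537×10^-5 / 0.007267 = 3.49 mmol/kg

DIC = 3.49 mmol/kg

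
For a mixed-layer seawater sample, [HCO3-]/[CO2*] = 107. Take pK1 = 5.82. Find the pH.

pH = 7.85

From K1 = [H⁺][HCO3-]/[CO2*]:  pH = pK1 + log₁₀([HCO3-]/[CO2*])
log₁₀(107) = +2.029
pH = 5.82 + (+2.029) = 7.85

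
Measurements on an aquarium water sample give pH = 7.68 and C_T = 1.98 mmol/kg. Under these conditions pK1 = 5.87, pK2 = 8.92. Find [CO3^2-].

[CO3²⁻] = 0.106 mmol/kg

α₂ = 1 / (1 + [H⁺]/K2 + [H⁺]²/(K1K2)) = 1 / (1 + 10^+1.24 + 10^-0.57)
   = 1 / (1 + 17.378 + 0.26915) = 1/18.647 = 0.05363
[CO3²⁻] = α₂ × DIC = 0.05363 × 1.98 = 0.106 mmol/kg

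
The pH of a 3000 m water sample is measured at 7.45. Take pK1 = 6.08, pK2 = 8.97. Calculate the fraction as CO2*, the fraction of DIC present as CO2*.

α₀ = 0.0398

α₀ = 1 / (1 + K1/[H⁺] + K1K2/[H⁺]²) = 1 / (1 + 10^+1.37 + 10^-0.15)
   = 1 / (1 + 23.442 + 0.70795) = 1/25.150 = 0.03976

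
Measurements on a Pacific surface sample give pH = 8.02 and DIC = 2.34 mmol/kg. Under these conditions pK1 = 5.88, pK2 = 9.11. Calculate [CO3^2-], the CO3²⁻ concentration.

[CO3²⁻] = 0.175 mmol/kg

α₂ = 1 / (1 + [H⁺]/K2 + [H⁺]²/(K1K2)) = 1 / (1 + 10^+1.09 + 10^-1.05)
   = 1 / (1 + 12.303 + 0.089125) = 1/13.392 = 0.07467
[CO3²⁻] = α₂ × DIC = 0.07467 × 2.34 = 0.175 mmol/kg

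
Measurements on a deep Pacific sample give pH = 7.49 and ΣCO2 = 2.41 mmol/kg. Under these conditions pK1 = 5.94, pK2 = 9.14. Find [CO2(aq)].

α₀ = 1 / (1 + K1/[H⁺] + K1K2/[H⁺]²) = 1 / (1 + 10^+1.55 + 10^-0.10)
   = 1 / (1 + 35.481 + 0.79433) = 1/37.276 = 0.02683
[CO2*] = α₀ × DIC = 0.02683 × 2.41 = 0.0647 mmol/kg

[CO2*] = 0.0647 mmol/kg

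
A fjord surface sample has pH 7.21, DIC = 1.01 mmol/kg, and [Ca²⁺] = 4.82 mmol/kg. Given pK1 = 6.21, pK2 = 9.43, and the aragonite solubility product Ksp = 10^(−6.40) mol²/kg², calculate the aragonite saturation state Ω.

α₂ = 1 / (1 + [H⁺]/K2 + [H⁺]²/(K1K2)) = 1 / (1 + 10^+2.22 + 10^+1.22)
   = 1 / (1 + 165.96 + 16.596) = 1/183.55 = 0.005448
[CO3²⁻] = α₂ × DIC = 0.005448 × 1.01 = 0.005502 mmol/kg = 5.502 μmol/kg
Ksp = 10^(−6.40) = 3.981×10^-7
Ω = [Ca²⁺][CO3²⁻]/Ksp = (4.82×10^-3)(5.502×10^-6) / 3.981×10^-7 = 0.0666

Ω = 0.0666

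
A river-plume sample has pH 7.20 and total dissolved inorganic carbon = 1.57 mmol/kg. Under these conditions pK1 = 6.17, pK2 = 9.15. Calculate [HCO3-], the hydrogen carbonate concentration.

[HCO3⁻] = 1.42 mmol/kg

α₁ = 1 / (1 + [H⁺]/K1 + K2/[H⁺]) = 1 / (1 + 10^-1.03 + 10^-1.95)
   = 1 / (1 + 0.093325 + 0.011220) = 1/1.1045 = 0.9053
[HCO3⁻] = α₁ × DIC = 0.9053 × 1.57 = 1.42 mmol/kg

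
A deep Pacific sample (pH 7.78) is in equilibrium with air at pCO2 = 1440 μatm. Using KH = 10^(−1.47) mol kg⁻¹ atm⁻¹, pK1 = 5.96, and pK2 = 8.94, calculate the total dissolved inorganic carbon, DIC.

DIC = 3.50 mmol/kg

[CO2*] = KH · pCO2 = 10^(−1.47) × 1440×10^-6 = 4.879×10^-5 mol/kg
α₀ = 1/(1 + K1/[H⁺] + K1K2/[H⁺]²) = 1/(1 + 10^+1.82 + 10^+0.66) = 0.01396
DIC = [CO2*]/α₀ = 4.879×10^-5 / 0.01396 = 3.50 mmol/kg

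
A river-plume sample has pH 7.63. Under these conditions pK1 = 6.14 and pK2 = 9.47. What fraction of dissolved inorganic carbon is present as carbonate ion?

α₂ = 1 / (1 + [H⁺]/K2 + [H⁺]²/(K1K2)) = 1 / (1 + 10^+1.84 + 10^+0.35)
   = 1 / (1 + 69.183 + 2.2387) = 1/72.422 = 0.01381

α₂ = 0.0138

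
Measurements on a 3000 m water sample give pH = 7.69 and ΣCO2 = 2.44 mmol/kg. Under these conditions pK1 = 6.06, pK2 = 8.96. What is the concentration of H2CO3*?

α₀ = 1 / (1 + K1/[H⁺] + K1K2/[H⁺]²) = 1 / (1 + 10^+1.63 + 10^+0.36)
   = 1 / (1 + 42.658 + 2.2909) = 1/45.949 = 0.02176
[CO2*] = α₀ × DIC = 0.02176 × 2.44 = 0.0531 mmol/kg

[CO2*] = 0.0531 mmol/kg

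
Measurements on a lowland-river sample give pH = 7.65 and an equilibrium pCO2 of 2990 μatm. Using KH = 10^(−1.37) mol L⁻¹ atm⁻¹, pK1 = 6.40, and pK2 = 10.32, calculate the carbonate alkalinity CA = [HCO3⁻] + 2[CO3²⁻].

[CO2*] = KH · pCO2 = 10^(−1.37) × 2990×10^-6 = 1.275×10^-4 mol/L
α₀ = 1/(1 + K1/[H⁺] + K1K2/[H⁺]²) = 1/(1 + 10^+1.25 + 10^-1.42) = 0.05313
DIC = [CO2*]/α₀ = 1.275×10^-4 / 0.05313 = 2.401 mmol/L
CA = (α₁ + 2α₂)·DIC = (0.9448 + 2×0.002020) × 2.401 = 2.28 mmol/L

CA = 2.28 mmol/L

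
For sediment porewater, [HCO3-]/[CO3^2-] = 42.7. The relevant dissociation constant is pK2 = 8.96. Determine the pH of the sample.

pH = 7.33

From K2 = [H⁺][CO3^2-]/[HCO3-]:  pH = pK2 − log₁₀([HCO3-]/[CO3^2-])
log₁₀(42.7) = +1.630
pH = 8.96 − (+1.630) = 7.33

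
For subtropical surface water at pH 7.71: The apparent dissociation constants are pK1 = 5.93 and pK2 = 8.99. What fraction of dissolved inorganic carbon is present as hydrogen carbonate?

α₁ = 0.935

α₁ = 1 / (1 + [H⁺]/K1 + K2/[H⁺]) = 1 / (1 + 10^-1.78 + 10^-1.28)
   = 1 / (1 + 0.016596 + 0.052481) = 1/1.0691 = 0.9354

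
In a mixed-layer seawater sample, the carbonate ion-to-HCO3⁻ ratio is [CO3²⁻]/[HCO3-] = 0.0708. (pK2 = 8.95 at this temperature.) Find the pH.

pH = 7.80

From K2 = [H⁺][CO3²⁻]/[HCO3-]:  pH = pK2 + log₁₀([CO3²⁻]/[HCO3-])
log₁₀(0.0708) = -1.150
pH = 8.95 + (-1.150) = 7.80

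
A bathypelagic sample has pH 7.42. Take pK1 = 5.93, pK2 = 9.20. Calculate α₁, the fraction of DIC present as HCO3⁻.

α₁ = 0.953

α₁ = 1 / (1 + [H⁺]/K1 + K2/[H⁺]) = 1 / (1 + 10^-1.49 + 10^-1.78)
   = 1 / (1 + 0.032359 + 0.016596) = 1/1.0490 = 0.9533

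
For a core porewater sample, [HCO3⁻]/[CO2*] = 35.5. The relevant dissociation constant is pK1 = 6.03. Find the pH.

pH = 7.58

From K1 = [H⁺][HCO3⁻]/[CO2*]:  pH = pK1 + log₁₀([HCO3⁻]/[CO2*])
log₁₀(35.5) = +1.550
pH = 6.03 + (+1.550) = 7.58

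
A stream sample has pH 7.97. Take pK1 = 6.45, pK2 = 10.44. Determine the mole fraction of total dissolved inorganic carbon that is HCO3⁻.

α₁ = 1 / (1 + [H⁺]/K1 + K2/[H⁺]) = 1 / (1 + 10^-1.52 + 10^-2.47)
   = 1 / (1 + 0.030200 + 0.0033884) = 1/1.0336 = 0.9675

α₁ = 0.968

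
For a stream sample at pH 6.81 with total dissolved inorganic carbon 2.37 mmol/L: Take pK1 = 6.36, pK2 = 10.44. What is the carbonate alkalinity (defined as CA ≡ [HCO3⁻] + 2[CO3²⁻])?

CA = 1.75 mmol/L

CA = [HCO3⁻] + 2[CO3²⁻] = (α₁ + 2α₂)·DIC
At pH 6.81: [H⁺]/K1 = 10^-0.45 = 0.35481, K2/[H⁺] = 10^-3.63 = 0.00023442
α₁ = 1/(1 + 0.35481 + 0.00023442) = 1/1.3550 = 0.7380; α₂ = α₁·K2/[H⁺] = 0.0001730
α₁ + 2α₂ = 0.7383
CA = 0.7383 × 2.37 = 1.75 mmol/L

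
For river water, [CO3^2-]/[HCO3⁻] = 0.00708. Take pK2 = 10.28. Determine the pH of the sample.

From K2 = [H⁺][CO3^2-]/[HCO3⁻]:  pH = pK2 + log₁₀([CO3^2-]/[HCO3⁻])
log₁₀(0.00708) = -2.150
pH = 10.28 + (-2.150) = 8.13

pH = 8.13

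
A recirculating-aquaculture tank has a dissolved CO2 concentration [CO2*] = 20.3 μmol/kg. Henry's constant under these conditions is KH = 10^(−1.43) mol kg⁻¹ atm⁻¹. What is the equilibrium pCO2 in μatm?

pCO2 = 546 μatm

KH = 10^(−1.43) = 3.715×10^-2 mol kg⁻¹ atm⁻¹
pCO2 = [CO2*]/KH = 20.3×10^-6 / 3.715×10^-2 = 5.46×10^-4 atm = 546 μatm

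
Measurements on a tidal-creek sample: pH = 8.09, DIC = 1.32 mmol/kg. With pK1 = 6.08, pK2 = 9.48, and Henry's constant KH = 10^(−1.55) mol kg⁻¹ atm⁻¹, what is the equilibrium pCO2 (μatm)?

α₀ = 1 / (1 + K1/[H⁺] + K1K2/[H⁺]²) = 1 / (1 + 10^+2.01 + 10^+0.62)
   = 1 / (1 + 102.33 + 4.1687) = 1/107.50 = 0.009302
[CO2*] = α₀ × DIC = 0.009302 × 1.32 = 0.01228 mmol/kg = 12.28 μmol/kg
pCO2 = [CO2*]/KH = 1.228×10^-5 / 2.818×10^-2 = 436 μatm

pCO2 = 436 μatm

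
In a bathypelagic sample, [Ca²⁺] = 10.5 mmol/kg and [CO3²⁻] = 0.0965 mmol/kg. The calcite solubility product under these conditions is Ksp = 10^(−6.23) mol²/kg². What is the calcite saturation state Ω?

Ksp = 10^(−6.23) = 5.888×10^-7
Ω = [Ca²⁺][CO3²⁻]/Ksp = (10.5×10^-3)(0.0965×10^-3) / 5.888×10^-7 = 1.72

Ω = 1.72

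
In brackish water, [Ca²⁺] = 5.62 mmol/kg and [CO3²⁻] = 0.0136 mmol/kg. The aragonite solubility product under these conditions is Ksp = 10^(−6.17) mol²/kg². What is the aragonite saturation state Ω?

Ksp = 10^(−6.17) = 6.761×10^-7
Ω = [Ca²⁺][CO3²⁻]/Ksp = (5.62×10^-3)(0.0136×10^-3) / 6.761×10^-7 = 0.113

Ω = 0.113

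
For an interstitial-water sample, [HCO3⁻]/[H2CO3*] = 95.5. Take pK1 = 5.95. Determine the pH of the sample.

From K1 = [H⁺][HCO3⁻]/[H2CO3*]:  pH = pK1 + log₁₀([HCO3⁻]/[H2CO3*])
log₁₀(95.5) = +1.980
pH = 5.95 + (+1.980) = 7.93

pH = 7.93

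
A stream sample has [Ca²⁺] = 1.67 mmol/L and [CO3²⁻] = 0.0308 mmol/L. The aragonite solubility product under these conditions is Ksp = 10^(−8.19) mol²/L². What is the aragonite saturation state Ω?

Ksp = 10^(−8.19) = 6.457×10^-9
Ω = [Ca²⁺][CO3²⁻]/Ksp = (1.67×10^-3)(0.0308×10^-3) / 6.457×10^-9 = 7.97

Ω = 7.97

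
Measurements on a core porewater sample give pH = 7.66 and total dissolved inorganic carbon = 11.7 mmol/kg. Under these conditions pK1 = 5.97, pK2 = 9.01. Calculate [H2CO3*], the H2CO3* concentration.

[CO2*] = 0.224 mmol/kg

α₀ = 1 / (1 + K1/[H⁺] + K1K2/[H⁺]²) = 1 / (1 + 10^+1.69 + 10^+0.34)
   = 1 / (1 + 48.978 + 2.1878) = 1/52.166 = 0.01917
[CO2*] = α₀ × DIC = 0.01917 × 11.7 = 0.224 mmol/kg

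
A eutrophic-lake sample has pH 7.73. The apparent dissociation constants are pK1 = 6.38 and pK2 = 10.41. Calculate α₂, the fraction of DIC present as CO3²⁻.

α₂ = 0.00200

α₂ = 1 / (1 + [H⁺]/K2 + [H⁺]²/(K1K2)) = 1 / (1 + 10^+2.68 + 10^+1.33)
   = 1 / (1 + 478.63 + 21.380) = 1/501.01 = 0.001996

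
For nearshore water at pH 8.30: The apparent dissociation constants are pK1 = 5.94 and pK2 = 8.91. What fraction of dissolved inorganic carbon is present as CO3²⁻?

α₂ = 1 / (1 + [H⁺]/K2 + [H⁺]²/(K1K2)) = 1 / (1 + 10^+0.61 + 10^-1.75)
   = 1 / (1 + 4.0738 + 0.017783) = 1/5.0916 = 0.1964

α₂ = 0.196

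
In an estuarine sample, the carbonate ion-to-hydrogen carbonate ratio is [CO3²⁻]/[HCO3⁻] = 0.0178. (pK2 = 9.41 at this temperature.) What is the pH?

pH = 7.66

From K2 = [H⁺][CO3²⁻]/[HCO3⁻]:  pH = pK2 + log₁₀([CO3²⁻]/[HCO3⁻])
log₁₀(0.0178) = -1.750
pH = 9.41 + (-1.750) = 7.66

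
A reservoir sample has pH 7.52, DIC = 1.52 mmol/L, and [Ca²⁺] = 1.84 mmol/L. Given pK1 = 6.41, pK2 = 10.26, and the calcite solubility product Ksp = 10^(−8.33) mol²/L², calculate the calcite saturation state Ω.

Ω = 1.01

α₂ = 1 / (1 + [H⁺]/K2 + [H⁺]²/(K1K2)) = 1 / (1 + 10^+2.74 + 10^+1.63)
   = 1 / (1 + 549.54 + 42.658) = 1/593.20 = 0.001686
[CO3²⁻] = α₂ × DIC = 0.001686 × 1.52 = 0.002562 mmol/L = 2.562 μmol/L
Ksp = 10^(−8.33) = 4.677×10^-9
Ω = [Ca²⁺][CO3²⁻]/Ksp = (1.84×10^-3)(2.562×10^-6) / 4.677×10^-9 = 1.01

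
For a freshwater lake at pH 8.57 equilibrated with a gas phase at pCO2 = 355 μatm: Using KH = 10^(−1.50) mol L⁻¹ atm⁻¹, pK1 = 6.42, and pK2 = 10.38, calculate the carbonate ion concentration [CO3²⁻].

[CO2*] = KH · pCO2 = 10^(−1.50) × 355×10^-6 = 1.123×10^-5 mol/L
α₀ = 1/(1 + K1/[H⁺] + K1K2/[H⁺]²) = 1/(1 + 10^+2.15 + 10^+0.34) = 0.006923
DIC = [CO2*]/α₀ = 1.123×10^-5 / 0.006923 = 1.622 mmol/L
[CO3²⁻] = α₂·DIC; α₂ = 0.01515, so [CO3²⁻] = 0.01515 × 1.622 = 0.0246 mmol/L

[CO3²⁻] = 0.0246 mmol/L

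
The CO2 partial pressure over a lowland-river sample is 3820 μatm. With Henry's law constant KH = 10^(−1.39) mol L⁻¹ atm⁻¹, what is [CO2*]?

[CO2*] = 156 μmol/L

KH = 10^(−1.39) = 4.074×10^-2 mol L⁻¹ atm⁻¹
[CO2*] = KH · pCO2 = 4.074×10^-2 × 3820×10^-6 atm = 1.56×10^-4 mol/L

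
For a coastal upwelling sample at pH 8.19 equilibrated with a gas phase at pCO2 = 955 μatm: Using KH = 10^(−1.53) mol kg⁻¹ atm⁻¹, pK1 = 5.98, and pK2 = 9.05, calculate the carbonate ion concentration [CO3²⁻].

[CO2*] = KH · pCO2 = 10^(−1.53) × 955×10^-6 = 2.818×10^-5 mol/kg
α₀ = 1/(1 + K1/[H⁺] + K1K2/[H⁺]²) = 1/(1 + 10^+2.21 + 10^+1.35) = 0.005389
DIC = [CO2*]/α₀ = 2.818×10^-5 / 0.005389 = 5.230 mmol/kg
[CO3²⁻] = α₂·DIC; α₂ = 0.1206, so [CO3²⁻] = 0.1206 × 5.230 = 0.631 mmol/kg

[CO3²⁻] = 0.631 mmol/kg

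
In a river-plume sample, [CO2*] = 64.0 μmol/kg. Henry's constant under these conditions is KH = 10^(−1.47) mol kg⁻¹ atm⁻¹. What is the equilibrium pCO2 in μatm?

pCO2 = 1890 μatm

KH = 10^(−1.47) = 3.388×10^-2 mol kg⁻¹ atm⁻¹
pCO2 = [CO2*]/KH = 64.0×10^-6 / 3.388×10^-2 = 1.89×10^-3 atm = 1890 μatm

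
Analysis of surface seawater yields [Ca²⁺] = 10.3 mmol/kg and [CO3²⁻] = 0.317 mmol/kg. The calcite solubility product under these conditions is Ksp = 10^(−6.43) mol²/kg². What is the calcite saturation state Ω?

Ω = 8.79

Ksp = 10^(−6.43) = 3.715×10^-7
Ω = [Ca²⁺][CO3²⁻]/Ksp = (10.3×10^-3)(0.317×10^-3) / 3.715×10^-7 = 8.79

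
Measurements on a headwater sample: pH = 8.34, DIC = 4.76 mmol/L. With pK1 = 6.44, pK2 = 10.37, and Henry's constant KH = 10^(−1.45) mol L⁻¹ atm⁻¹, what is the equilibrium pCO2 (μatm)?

α₀ = 1 / (1 + K1/[H⁺] + K1K2/[H⁺]²) = 1 / (1 + 10^+1.90 + 10^-0.13)
   = 1 / (1 + 79.433 + 0.74131) = 1/81.174 = 0.01232
[CO2*] = α₀ × DIC = 0.01232 × 4.76 = 0.05864 mmol/L
pCO2 = [CO2*]/KH = 5.864×10^-5 / 3.548×10^-2 = 1650 μatm

pCO2 = 1650 μatm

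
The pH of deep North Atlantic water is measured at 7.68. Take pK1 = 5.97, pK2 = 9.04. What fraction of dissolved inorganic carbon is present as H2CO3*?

α₀ = 1 / (1 + K1/[H⁺] + K1K2/[H⁺]²) = 1 / (1 + 10^+1.71 + 10^+0.35)
   = 1 / (1 + 51.286 + 2.2387) = 1/54.525 = 0.01834

α₀ = 0.0183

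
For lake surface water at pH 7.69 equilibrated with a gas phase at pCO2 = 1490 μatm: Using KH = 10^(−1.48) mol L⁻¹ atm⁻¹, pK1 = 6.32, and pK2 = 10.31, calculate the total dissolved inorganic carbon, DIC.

[CO2*] = KH · pCO2 = 10^(−1.48) × 1490×10^-6 = 4.934×10^-5 mol/L
α₀ = 1/(1 + K1/[H⁺] + K1K2/[H⁺]²) = 1/(1 + 10^+1.37 + 10^-1.25) = 0.04082
DIC = [CO2*]/α₀ = 4.934×10^-5 / 0.04082 = 1.21 mmol/L

DIC = 1.21 mmol/L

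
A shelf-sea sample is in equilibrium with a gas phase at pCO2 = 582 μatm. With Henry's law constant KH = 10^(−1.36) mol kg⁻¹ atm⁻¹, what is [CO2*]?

[CO2*] = 25.4 μmol/kg

KH = 10^(−1.36) = 4.365×10^-2 mol kg⁻¹ atm⁻¹
[CO2*] = KH · pCO2 = 4.365×10^-2 × 582×10^-6 atm = 2.54×10^-5 mol/kg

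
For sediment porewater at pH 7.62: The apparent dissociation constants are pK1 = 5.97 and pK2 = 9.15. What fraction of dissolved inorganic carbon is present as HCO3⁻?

α₁ = 1 / (1 + [H⁺]/K1 + K2/[H⁺]) = 1 / (1 + 10^-1.65 + 10^-1.53)
   = 1 / (1 + 0.022387 + 0.029512) = 1/1.0519 = 0.9507

α₁ = 0.951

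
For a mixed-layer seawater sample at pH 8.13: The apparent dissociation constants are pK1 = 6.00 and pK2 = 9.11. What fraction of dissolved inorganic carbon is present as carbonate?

α₂ = 0.0942

α₂ = 1 / (1 + [H⁺]/K2 + [H⁺]²/(K1K2)) = 1 / (1 + 10^+0.98 + 10^-1.15)
   = 1 / (1 + 9.5499 + 0.070795) = 1/10.621 = 0.09416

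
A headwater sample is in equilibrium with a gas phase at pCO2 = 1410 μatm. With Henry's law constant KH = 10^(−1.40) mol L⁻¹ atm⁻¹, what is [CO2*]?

KH = 10^(−1.40) = 3.981×10^-2 mol L⁻¹ atm⁻¹
[CO2*] = KH · pCO2 = 3.981×10^-2 × 1410×10^-6 atm = 5.61×10^-5 mol/L

[CO2*] = 56.1 μmol/L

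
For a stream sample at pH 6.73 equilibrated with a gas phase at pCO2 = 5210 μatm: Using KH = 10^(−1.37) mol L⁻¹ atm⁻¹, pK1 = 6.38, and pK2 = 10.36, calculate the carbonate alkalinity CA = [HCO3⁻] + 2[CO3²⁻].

CA = 0.498 mmol/L

[CO2*] = KH · pCO2 = 10^(−1.37) × 5210×10^-6 = 2.222×10^-4 mol/L
α₀ = 1/(1 + K1/[H⁺] + K1K2/[H⁺]²) = 1/(1 + 10^+0.35 + 10^-3.28) = 0.3087
DIC = [CO2*]/α₀ = 2.222×10^-4 / 0.3087 = 0.7199 mmol/L
CA = (α₁ + 2α₂)·DIC = (0.6911 + 2×0.0001620) × 0.7199 = 0.498 mmol/L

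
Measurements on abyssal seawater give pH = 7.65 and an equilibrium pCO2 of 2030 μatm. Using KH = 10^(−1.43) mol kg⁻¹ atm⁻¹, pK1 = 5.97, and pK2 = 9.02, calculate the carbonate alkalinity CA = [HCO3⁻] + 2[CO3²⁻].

[CO2*] = KH · pCO2 = 10^(−1.43) × 2030×10^-6 = 7.542×10^-5 mol/kg
α₀ = 1/(1 + K1/[H⁺] + K1K2/[H⁺]²) = 1/(1 + 10^+1.68 + 10^+0.31) = 0.01964
DIC = [CO2*]/α₀ = 7.542×10^-5 / 0.01964 = 3.839 mmol/kg
CA = (α₁ + 2α₂)·DIC = (0.9402 + 2×0.04011) × 3.839 = 3.92 mmol/kg

CA = 3.92 mmol/kg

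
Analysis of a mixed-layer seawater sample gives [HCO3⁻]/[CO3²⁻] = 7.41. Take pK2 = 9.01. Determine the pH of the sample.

pH = 8.14

From K2 = [H⁺][CO3²⁻]/[HCO3⁻]:  pH = pK2 − log₁₀([HCO3⁻]/[CO3²⁻])
log₁₀(7.41) = +0.870
pH = 9.01 − (+0.870) = 8.14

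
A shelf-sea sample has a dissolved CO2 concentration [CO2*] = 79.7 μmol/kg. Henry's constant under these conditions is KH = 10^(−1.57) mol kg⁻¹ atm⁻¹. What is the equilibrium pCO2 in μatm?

pCO2 = 2960 μatm

KH = 10^(−1.57) = 2.692×10^-2 mol kg⁻¹ atm⁻¹
pCO2 = [CO2*]/KH = 79.7×10^-6 / 2.692×10^-2 = 2.96×10^-3 atm = 2960 μatm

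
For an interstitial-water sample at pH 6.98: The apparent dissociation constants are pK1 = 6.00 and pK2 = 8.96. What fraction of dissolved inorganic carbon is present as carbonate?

α₂ = 0.00939

α₂ = 1 / (1 + [H⁺]/K2 + [H⁺]²/(K1K2)) = 1 / (1 + 10^+1.98 + 10^+1.00)
   = 1 / (1 + 95.499 + 10.000) = 1/106.50 = 0.009390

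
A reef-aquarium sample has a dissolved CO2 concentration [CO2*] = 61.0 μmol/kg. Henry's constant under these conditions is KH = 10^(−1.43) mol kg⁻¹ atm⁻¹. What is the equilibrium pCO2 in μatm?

pCO2 = 1640 μatm

KH = 10^(−1.43) = 3.715×10^-2 mol kg⁻¹ atm⁻¹
pCO2 = [CO2*]/KH = 61.0×10^-6 / 3.715×10^-2 = 1.64×10^-3 atm = 1640 μatm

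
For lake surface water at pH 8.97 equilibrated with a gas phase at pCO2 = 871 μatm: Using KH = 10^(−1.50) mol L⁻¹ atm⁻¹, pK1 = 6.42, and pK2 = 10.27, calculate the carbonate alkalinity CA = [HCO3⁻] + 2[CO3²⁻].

CA = 10.8 mmol/L

[CO2*] = KH · pCO2 = 10^(−1.50) × 871×10^-6 = 2.754×10^-5 mol/L
α₀ = 1/(1 + K1/[H⁺] + K1K2/[H⁺]²) = 1/(1 + 10^+2.55 + 10^+1.25) = 0.002677
DIC = [CO2*]/α₀ = 2.754×10^-5 / 0.002677 = 10.29 mmol/L
CA = (α₁ + 2α₂)·DIC = (0.9497 + 2×0.04760) × 10.29 = 10.8 mmol/L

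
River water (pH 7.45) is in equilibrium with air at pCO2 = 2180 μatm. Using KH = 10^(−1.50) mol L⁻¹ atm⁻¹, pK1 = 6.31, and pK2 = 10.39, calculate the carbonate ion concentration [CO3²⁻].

[CO3²⁻] = 1.09 μmol/L

[CO2*] = KH · pCO2 = 10^(−1.50) × 2180×10^-6 = 6.894×10^-5 mol/L
α₀ = 1/(1 + K1/[H⁺] + K1K2/[H⁺]²) = 1/(1 + 10^+1.14 + 10^-1.80) = 0.06748
DIC = [CO2*]/α₀ = 6.894×10^-5 / 0.06748 = 1.022 mmol/L
[CO3²⁻] = α₂·DIC; α₂ = 0.001069, so [CO3²⁻] = 0.001069 × 1.022 = 0.00109 mmol/L = 1.09 μmol/L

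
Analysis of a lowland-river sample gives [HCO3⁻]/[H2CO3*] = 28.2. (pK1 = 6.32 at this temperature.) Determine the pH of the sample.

pH = 7.77

From K1 = [H⁺][HCO3⁻]/[H2CO3*]:  pH = pK1 + log₁₀([HCO3⁻]/[H2CO3*])
log₁₀(28.2) = +1.450
pH = 6.32 + (+1.450) = 7.77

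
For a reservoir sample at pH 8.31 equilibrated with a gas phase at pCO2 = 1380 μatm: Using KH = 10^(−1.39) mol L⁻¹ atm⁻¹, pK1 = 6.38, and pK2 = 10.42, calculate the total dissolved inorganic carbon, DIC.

[CO2*] = KH · pCO2 = 10^(−1.39) × 1380×10^-6 = 5.622×10^-5 mol/L
α₀ = 1/(1 + K1/[H⁺] + K1K2/[H⁺]²) = 1/(1 + 10^+1.93 + 10^-0.18) = 0.01152
DIC = [CO2*]/α₀ = 5.622×10^-5 / 0.01152 = 4.88 mmol/L

DIC = 4.88 mmol/L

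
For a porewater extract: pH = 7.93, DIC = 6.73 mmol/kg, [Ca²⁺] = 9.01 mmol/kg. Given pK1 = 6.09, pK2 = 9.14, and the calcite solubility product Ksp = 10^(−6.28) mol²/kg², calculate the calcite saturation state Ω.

Ω = 6.62

α₂ = 1 / (1 + [H⁺]/K2 + [H⁺]²/(K1K2)) = 1 / (1 + 10^+1.21 + 10^-0.63)
   = 1 / (1 + 16.218 + 0.23442) = 1/17.453 = 0.05730
[CO3²⁻] = α₂ × DIC = 0.05730 × 6.73 = 0.3856 mmol/kg
Ksp = 10^(−6.28) = 5.248×10^-7
Ω = [Ca²⁺][CO3²⁻]/Ksp = (9.01×10^-3)(3.856×10^-4) / 5.248×10^-7 = 6.62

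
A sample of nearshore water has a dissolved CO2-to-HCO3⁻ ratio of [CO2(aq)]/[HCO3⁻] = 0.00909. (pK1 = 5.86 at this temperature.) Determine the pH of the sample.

From K1 = [H⁺][HCO3⁻]/[CO2(aq)]:  pH = pK1 − log₁₀([CO2(aq)]/[HCO3⁻])
log₁₀(0.00909) = -2.041
pH = 5.86 − (-2.041) = 7.90

pH = 7.90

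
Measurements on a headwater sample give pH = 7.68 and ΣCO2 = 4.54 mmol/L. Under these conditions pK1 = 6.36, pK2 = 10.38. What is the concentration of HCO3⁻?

α₁ = 1 / (1 + [H⁺]/K1 + K2/[H⁺]) = 1 / (1 + 10^-1.32 + 10^-2.70)
   = 1 / (1 + 0.047863 + 0.0019953) = 1/1.0499 = 0.9525
[HCO3⁻] = α₁ × DIC = 0.9525 × 4.54 = 4.32 mmol/L

[HCO3⁻] = 4.32 mmol/L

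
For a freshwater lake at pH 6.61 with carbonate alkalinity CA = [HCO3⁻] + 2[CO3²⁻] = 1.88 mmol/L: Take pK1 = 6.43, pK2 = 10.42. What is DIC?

DIC = 3.12 mmol/L

CA = [HCO3⁻] + 2[CO3²⁻] = (α₁ + 2α₂)·DIC
At pH 6.61: [H⁺]/K1 = 10^-0.18 = 0.66069, K2/[H⁺] = 10^-3.81 = 0.00015488
α₁ = 1/(1 + 0.66069 + 0.00015488) = 1/1.6608 = 0.6021; α₂ = α₁·K2/[H⁺] = 9.325×10^-5
α₁ + 2α₂ = 0.6023
DIC = CA / (α₁ + 2α₂) = 1.88 / 0.6023 = 3.12 mmol/L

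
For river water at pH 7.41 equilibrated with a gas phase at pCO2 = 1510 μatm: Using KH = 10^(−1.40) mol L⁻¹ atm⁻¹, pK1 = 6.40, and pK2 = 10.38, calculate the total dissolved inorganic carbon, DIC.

DIC = 0.676 mmol/L

[CO2*] = KH · pCO2 = 10^(−1.40) × 1510×10^-6 = 6.011×10^-5 mol/L
α₀ = 1/(1 + K1/[H⁺] + K1K2/[H⁺]²) = 1/(1 + 10^+1.01 + 10^-1.96) = 0.08894
DIC = [CO2*]/α₀ = 6.011×10^-5 / 0.08894 = 0.676 mmol/L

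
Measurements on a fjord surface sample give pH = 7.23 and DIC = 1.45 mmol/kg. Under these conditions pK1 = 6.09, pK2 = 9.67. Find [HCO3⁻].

α₁ = 1 / (1 + [H⁺]/K1 + K2/[H⁺]) = 1 / (1 + 10^-1.14 + 10^-2.44)
   = 1 / (1 + 0.072444 + 0.0036308) = 1/1.0761 = 0.9293
[HCO3⁻] = α₁ × DIC = 0.9293 × 1.45 = 1.35 mmol/kg

[HCO3⁻] = 1.35 mmol/kg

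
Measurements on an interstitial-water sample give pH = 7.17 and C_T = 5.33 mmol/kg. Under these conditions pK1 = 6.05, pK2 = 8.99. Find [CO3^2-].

α₂ = 1 / (1 + [H⁺]/K2 + [H⁺]²/(K1K2)) = 1 / (1 + 10^+1.82 + 10^+0.70)
   = 1 / (1 + 66.069 + 5.0119) = 1/72.081 = 0.01387
[CO3²⁻] = α₂ × DIC = 0.01387 × 5.33 = 0.0739 mmol/kg

[CO3²⁻] = 0.0739 mmol/kg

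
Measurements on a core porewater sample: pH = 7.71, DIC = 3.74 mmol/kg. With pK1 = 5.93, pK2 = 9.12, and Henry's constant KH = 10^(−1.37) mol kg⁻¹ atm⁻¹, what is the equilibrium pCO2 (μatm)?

α₀ = 1 / (1 + K1/[H⁺] + K1K2/[H⁺]²) = 1 / (1 + 10^+1.78 + 10^+0.37)
   = 1 / (1 + 60.256 + 2.3442) = 1/63.600 = 0.01572
[CO2*] = α₀ × DIC = 0.01572 × 3.74 = 0.05880 mmol/kg
pCO2 = [CO2*]/KH = 5.880×10^-5 / 4.266×10^-2 = 1380 μatm

pCO2 = 1380 μatm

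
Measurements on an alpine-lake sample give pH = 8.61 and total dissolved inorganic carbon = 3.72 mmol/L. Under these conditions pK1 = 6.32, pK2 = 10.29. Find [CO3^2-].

[CO3²⁻] = 0.0758 mmol/L

α₂ = 1 / (1 + [H⁺]/K2 + [H⁺]²/(K1K2)) = 1 / (1 + 10^+1.68 + 10^-0.61)
   = 1 / (1 + 47.863 + 0.24547) = 1/49.108 = 0.02036
[CO3²⁻] = α₂ × DIC = 0.02036 × 3.72 = 0.0758 mmol/L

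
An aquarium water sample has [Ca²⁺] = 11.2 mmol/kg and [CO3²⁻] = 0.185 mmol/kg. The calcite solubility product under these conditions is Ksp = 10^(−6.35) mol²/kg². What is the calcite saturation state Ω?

Ω = 4.64

Ksp = 10^(−6.35) = 4.467×10^-7
Ω = [Ca²⁺][CO3²⁻]/Ksp = (11.2×10^-3)(0.185×10^-3) / 4.467×10^-7 = 4.64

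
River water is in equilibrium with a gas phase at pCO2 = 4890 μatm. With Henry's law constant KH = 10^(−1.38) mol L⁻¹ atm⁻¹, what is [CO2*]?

[CO2*] = 204 μmol/L

KH = 10^(−1.38) = 4.169×10^-2 mol L⁻¹ atm⁻¹
[CO2*] = KH · pCO2 = 4.169×10^-2 × 4890×10^-6 atm = 2.04×10^-4 mol/L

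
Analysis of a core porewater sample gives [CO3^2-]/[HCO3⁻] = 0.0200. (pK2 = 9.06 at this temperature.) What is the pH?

pH = 7.36

From K2 = [H⁺][CO3^2-]/[HCO3⁻]:  pH = pK2 + log₁₀([CO3^2-]/[HCO3⁻])
log₁₀(0.0200) = -1.699
pH = 9.06 + (-1.699) = 7.36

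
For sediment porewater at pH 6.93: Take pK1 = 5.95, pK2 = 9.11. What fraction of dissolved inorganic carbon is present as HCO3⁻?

α₁ = 0.900

α₁ = 1 / (1 + [H⁺]/K1 + K2/[H⁺]) = 1 / (1 + 10^-0.98 + 10^-2.18)
   = 1 / (1 + 0.10471 + 0.0066069) = 1/1.1113 = 0.8998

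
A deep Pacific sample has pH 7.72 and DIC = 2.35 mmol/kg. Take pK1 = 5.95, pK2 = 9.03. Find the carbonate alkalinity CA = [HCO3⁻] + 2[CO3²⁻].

CA = [HCO3⁻] + 2[CO3²⁻] = (α₁ + 2α₂)·DIC
At pH 7.72: [H⁺]/K1 = 10^-1.77 = 0.016982, K2/[H⁺] = 10^-1.31 = 0.048978
α₁ = 1/(1 + 0.016982 + 0.048978) = 1/1.0660 = 0.9381; α₂ = α₁·K2/[H⁺] = 0.04595
α₁ + 2α₂ = 1.0300
CA = 1.0300 × 2.35 = 2.42 mmol/kg

CA = 2.42 mmol/kg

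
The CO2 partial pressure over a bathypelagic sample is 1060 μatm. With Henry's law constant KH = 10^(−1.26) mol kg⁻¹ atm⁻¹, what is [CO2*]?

KH = 10^(−1.26) = 5.495×10^-2 mol kg⁻¹ atm⁻¹
[CO2*] = KH · pCO2 = 5.495×10^-2 × 1060×10^-6 atm = 5.83×10^-5 mol/kg

[CO2*] = 58.3 μmol/kg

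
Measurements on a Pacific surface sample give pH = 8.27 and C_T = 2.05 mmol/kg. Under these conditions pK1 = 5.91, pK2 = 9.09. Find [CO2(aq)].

α₀ = 1 / (1 + K1/[H⁺] + K1K2/[H⁺]²) = 1 / (1 + 10^+2.36 + 10^+1.54)
   = 1 / (1 + 229.09 + 34.674) = 1/264.76 = 0.003777
[CO2*] = α₀ × DIC = 0.003777 × 2.05 = 0.00774 mmol/kg = 7.74 μmol/kg

[CO2*] = 7.74 μmol/kg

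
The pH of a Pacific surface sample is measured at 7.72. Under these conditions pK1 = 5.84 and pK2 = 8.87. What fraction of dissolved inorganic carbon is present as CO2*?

α₀ = 0.0122

α₀ = 1 / (1 + K1/[H⁺] + K1K2/[H⁺]²) = 1 / (1 + 10^+1.88 + 10^+0.73)
   = 1 / (1 + 75.858 + 5.3703) = 1/82.228 = 0.01216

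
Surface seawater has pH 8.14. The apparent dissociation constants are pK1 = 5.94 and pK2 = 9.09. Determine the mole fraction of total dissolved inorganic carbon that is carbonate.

α₂ = 1 / (1 + [H⁺]/K2 + [H⁺]²/(K1K2)) = 1 / (1 + 10^+0.95 + 10^-1.25)
   = 1 / (1 + 8.9125 + 0.056234) = 1/9.9687 = 0.1003

α₂ = 0.100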